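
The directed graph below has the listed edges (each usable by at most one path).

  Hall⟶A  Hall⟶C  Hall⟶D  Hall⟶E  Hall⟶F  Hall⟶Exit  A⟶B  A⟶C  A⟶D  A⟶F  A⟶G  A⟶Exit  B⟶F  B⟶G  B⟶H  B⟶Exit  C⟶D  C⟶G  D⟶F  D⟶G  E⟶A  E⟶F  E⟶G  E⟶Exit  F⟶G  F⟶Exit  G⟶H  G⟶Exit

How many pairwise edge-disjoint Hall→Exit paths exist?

Assign every edge capacity 1; by Menger, the answer equals the max flow.
Path Hall→Exit (+1); total 1.
Path Hall→A→Exit (+1); total 2.
Path Hall→E→Exit (+1); total 3.
Path Hall→F→Exit (+1); total 4.
Path Hall→C→G→Exit (+1); total 5.
No residual Hall→Exit path; max flow = 5.
Certifying cut of size 5: {F→Exit, G→Exit, Hall→A, Hall→E, Hall→Exit}.

5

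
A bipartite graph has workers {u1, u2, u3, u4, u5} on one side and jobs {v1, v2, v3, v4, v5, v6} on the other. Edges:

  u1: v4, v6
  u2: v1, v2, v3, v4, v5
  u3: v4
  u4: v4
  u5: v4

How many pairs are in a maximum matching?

Unit-capacity flow: source→left, listed edges, right→sink; max matching = max flow.
Augmenting path u1→v4 (+1); matched 1.
Augmenting path u2→v1 (+1); matched 2.
Augmenting path u3→v4→u1→v6 (+1); matched 3.
No augmenting path remains; maximum matching = 3.
König certificate: {u1, u2, v4} is a vertex cover of size 3 (every listed pair touches it), so no matching can be larger.

3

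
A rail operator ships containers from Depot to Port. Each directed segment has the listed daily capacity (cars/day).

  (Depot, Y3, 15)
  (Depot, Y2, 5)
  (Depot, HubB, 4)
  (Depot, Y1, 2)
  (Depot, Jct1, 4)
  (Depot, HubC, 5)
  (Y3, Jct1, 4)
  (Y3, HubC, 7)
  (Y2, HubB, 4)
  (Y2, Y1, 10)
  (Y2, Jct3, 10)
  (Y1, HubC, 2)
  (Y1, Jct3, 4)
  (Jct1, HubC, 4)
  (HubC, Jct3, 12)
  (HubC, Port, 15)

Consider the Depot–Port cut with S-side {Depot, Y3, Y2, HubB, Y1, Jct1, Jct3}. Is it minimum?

Given cut capacity: 5 + 7 + 2 + 4 = 18.
Augment Depot→HubC→Port: bottleneck 5, flow now 5.
Augment Depot→Y3→HubC→Port: bottleneck 7, flow now 12.
Augment Depot→Y1→HubC→Port: bottleneck 2, flow now 14.
Augment Depot→Jct1→HubC→Port: bottleneck 1, flow now 15.
No augmenting path remains; maximum flow = 15.
In the residual graph, reachable from Depot: {Depot, Y3, Y2, HubB, Y1, Jct1, HubC, Jct3}.
Min-cut edges: HubC→Port (15); capacity 15 = 15.
Cut capacity 18 exceeds the max flow 15, so it is not minimum.

No — its capacity is 18, but the minimum cut has capacity 15.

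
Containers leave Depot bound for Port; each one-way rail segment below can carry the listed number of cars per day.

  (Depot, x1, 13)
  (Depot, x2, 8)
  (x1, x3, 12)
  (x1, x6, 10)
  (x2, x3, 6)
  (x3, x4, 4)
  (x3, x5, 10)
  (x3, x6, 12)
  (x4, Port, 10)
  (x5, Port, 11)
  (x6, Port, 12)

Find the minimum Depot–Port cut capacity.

19

Augment Depot→x1→x6→Port: bottleneck 10, flow now 10.
Augment Depot→x1→x3→x4→Port: bottleneck 3, flow now 13.
Augment Depot→x2→x3→x4→Port: bottleneck 1, flow now 14.
Augment Depot→x2→x3→x5→Port: bottleneck 5, flow now 19.
No augmenting path remains; maximum flow = 19.
By max-flow min-cut, the minimum cut capacity equals the max flow.
In the residual graph, reachable from Depot: {Depot, x2}.
Min-cut edges: Depot→x1 (13), x2→x3 (6); capacity 13 + 6 = 19.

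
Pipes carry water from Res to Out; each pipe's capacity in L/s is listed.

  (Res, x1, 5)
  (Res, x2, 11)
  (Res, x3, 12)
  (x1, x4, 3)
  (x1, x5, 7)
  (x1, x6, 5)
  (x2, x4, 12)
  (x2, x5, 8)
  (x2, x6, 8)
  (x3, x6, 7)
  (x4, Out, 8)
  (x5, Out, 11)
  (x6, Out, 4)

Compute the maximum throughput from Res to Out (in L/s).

Augment Res→x1→x4→Out: bottleneck 3, flow now 3.
Augment Res→x1→x5→Out: bottleneck 2, flow now 5.
Augment Res→x2→x4→Out: bottleneck 5, flow now 10.
Augment Res→x2→x5→Out: bottleneck 6, flow now 16.
Augment Res→x3→x6→Out: bottleneck 4, flow now 20.
No augmenting path remains; maximum flow = 20.
In the residual graph, reachable from Res: {Res, x3, x6}.
Min-cut edges: Res→x1 (5), Res→x2 (11), x6→Out (4); capacity 5 + 11 + 4 = 20.
This cut is saturated, so no flow can exceed 20.

20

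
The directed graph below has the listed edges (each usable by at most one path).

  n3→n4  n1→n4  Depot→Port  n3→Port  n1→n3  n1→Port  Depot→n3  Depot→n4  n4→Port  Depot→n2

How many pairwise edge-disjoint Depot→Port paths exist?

Assign every edge capacity 1; by Menger, the answer equals the max flow.
Path Depot→Port (+1); total 1.
Path Depot→n3→Port (+1); total 2.
Path Depot→n4→Port (+1); total 3.
No residual Depot→Port path; max flow = 3.
Certifying cut of size 3: {Depot→Port, Depot→n3, Depot→n4}.

3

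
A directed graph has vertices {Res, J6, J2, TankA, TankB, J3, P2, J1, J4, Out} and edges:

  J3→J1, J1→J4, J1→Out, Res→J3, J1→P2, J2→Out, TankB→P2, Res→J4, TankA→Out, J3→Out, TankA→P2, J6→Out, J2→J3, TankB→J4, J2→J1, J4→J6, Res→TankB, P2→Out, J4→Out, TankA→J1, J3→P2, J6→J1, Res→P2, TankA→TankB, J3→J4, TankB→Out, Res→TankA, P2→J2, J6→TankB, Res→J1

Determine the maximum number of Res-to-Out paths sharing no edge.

6

Assign every edge capacity 1; by Menger, the answer equals the max flow.
Path Res→TankA→Out (+1); total 1.
Path Res→TankB→Out (+1); total 2.
Path Res→J3→Out (+1); total 3.
Path Res→P2→Out (+1); total 4.
Path Res→J1→Out (+1); total 5.
Path Res→J4→Out (+1); total 6.
No residual Res→Out path; max flow = 6.
Certifying cut of size 6: {Res→J1, Res→J3, Res→J4, Res→P2, Res→TankA, Res→TankB}.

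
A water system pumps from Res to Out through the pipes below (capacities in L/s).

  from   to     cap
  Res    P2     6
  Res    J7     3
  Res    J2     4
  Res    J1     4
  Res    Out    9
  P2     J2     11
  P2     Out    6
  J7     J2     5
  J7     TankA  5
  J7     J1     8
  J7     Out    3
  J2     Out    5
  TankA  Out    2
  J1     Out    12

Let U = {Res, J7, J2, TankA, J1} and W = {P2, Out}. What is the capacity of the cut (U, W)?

Edges leaving {Res, J7, J2, TankA, J1}: Res→P2 (6), Res→Out (9), J7→Out (3), J2→Out (5), TankA→Out (2), J1→Out (12).
Cut capacity = 6 + 9 + 3 + 5 + 2 + 12 = 37.

37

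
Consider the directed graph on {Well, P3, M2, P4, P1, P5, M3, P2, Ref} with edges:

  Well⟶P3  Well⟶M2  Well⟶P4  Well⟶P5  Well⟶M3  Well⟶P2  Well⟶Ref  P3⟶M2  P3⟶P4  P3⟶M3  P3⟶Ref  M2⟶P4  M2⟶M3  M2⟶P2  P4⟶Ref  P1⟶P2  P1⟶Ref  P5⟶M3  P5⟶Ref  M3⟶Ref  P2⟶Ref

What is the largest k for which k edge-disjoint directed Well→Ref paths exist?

6

Assign every edge capacity 1; by Menger, the answer equals the max flow.
Path Well→Ref (+1); total 1.
Path Well→P3→Ref (+1); total 2.
Path Well→P4→Ref (+1); total 3.
Path Well→P5→Ref (+1); total 4.
Path Well→M3→Ref (+1); total 5.
Path Well→P2→Ref (+1); total 6.
No residual Well→Ref path; max flow = 6.
Certifying cut of size 6: {M3→Ref, P2→Ref, P4→Ref, Well→P3, Well→P5, Well→Ref}.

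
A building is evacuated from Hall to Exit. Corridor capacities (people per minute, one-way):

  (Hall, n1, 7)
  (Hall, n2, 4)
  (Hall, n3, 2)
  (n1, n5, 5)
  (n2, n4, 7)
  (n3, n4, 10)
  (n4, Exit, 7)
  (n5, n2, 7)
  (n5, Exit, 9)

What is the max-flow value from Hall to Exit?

Augment Hall→n1→n5→Exit: bottleneck 5, flow now 5.
Augment Hall→n2→n4→Exit: bottleneck 4, flow now 9.
Augment Hall→n3→n4→Exit: bottleneck 2, flow now 11.
No augmenting path remains; maximum flow = 11.
In the residual graph, reachable from Hall: {Hall, n1}.
Min-cut edges: Hall→n2 (4), Hall→n3 (2), n1→n5 (5); capacity 4 + 2 + 5 = 11.
This cut is saturated, so no flow can exceed 11.

11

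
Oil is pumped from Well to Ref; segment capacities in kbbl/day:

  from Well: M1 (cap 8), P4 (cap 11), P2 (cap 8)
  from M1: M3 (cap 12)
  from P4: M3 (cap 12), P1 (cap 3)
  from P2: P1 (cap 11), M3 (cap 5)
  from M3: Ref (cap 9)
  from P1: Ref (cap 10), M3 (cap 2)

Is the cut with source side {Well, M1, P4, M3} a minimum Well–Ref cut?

Given cut capacity: 8 + 3 + 9 = 20.
Augment Well→M1→M3→Ref: bottleneck 8, flow now 8.
Augment Well→P4→M3→Ref: bottleneck 1, flow now 9.
Augment Well→P4→P1→Ref: bottleneck 3, flow now 12.
Augment Well→P2→P1→Ref: bottleneck 7, flow now 19.
No augmenting path remains; maximum flow = 19.
In the residual graph, reachable from Well: {Well, M1, P4, P2, M3, P1}.
Min-cut edges: M3→Ref (9), P1→Ref (10); capacity 9 + 10 = 19.
Cut capacity 20 exceeds the max flow 19, so it is not minimum.

No — its capacity is 20, but the minimum cut has capacity 19.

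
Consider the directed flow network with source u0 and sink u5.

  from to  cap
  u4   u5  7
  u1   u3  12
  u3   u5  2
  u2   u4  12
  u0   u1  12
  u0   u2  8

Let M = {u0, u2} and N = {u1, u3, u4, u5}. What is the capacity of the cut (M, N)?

24

Edges leaving {u0, u2}: u0→u1 (12), u2→u4 (12).
Cut capacity = 12 + 12 = 24.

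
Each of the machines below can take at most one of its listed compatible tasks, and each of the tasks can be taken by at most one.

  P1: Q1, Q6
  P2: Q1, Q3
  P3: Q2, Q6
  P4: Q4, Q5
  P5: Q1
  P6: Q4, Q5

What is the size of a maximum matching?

6

Unit-capacity flow: source→left, listed edges, right→sink; max matching = max flow.
Augmenting path P1→Q1 (+1); matched 1.
Augmenting path P2→Q3 (+1); matched 2.
Augmenting path P3→Q2 (+1); matched 3.
Augmenting path P4→Q4 (+1); matched 4.
Augmenting path P6→Q5 (+1); matched 5.
Augmenting path P5→Q1→P1→Q6 (+1); matched 6.
No augmenting path remains; maximum matching = 6.
König certificate: {P1, P2, P3, P4, P5, P6} is a vertex cover of size 6 (every listed pair touches it), so no matching can be larger.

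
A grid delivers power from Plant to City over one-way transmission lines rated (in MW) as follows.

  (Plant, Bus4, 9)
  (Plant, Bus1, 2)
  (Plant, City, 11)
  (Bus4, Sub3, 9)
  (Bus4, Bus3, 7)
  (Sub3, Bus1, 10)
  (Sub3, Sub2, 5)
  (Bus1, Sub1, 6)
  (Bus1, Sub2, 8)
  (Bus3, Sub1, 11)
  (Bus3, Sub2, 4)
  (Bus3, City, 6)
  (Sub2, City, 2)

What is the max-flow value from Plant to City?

Augment Plant→City: bottleneck 11, flow now 11.
Augment Plant→Bus4→Bus3→City: bottleneck 6, flow now 17.
Augment Plant→Bus1→Sub2→City: bottleneck 2, flow now 19.
No augmenting path remains; maximum flow = 19.
In the residual graph, reachable from Plant: {Plant, Bus4, Sub3, Bus1, Bus3, Sub1, Sub2}.
Min-cut edges: Plant→City (11), Bus3→City (6), Sub2→City (2); capacity 11 + 6 + 2 = 19.
This cut is saturated, so no flow can exceed 19.

19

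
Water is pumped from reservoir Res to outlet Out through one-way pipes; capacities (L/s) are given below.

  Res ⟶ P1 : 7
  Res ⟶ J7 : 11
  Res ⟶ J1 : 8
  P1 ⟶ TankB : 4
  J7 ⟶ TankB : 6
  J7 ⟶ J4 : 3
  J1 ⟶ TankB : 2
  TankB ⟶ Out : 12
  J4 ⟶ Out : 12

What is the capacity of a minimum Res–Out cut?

Augment Res→P1→TankB→Out: bottleneck 4, flow now 4.
Augment Res→J7→TankB→Out: bottleneck 6, flow now 10.
Augment Res→J7→J4→Out: bottleneck 3, flow now 13.
Augment Res→J1→TankB→Out: bottleneck 2, flow now 15.
No augmenting path remains; maximum flow = 15.
By max-flow min-cut, the minimum cut capacity equals the max flow.
In the residual graph, reachable from Res: {Res, P1, J7, J1}.
Min-cut edges: P1→TankB (4), J7→TankB (6), J7→J4 (3), J1→TankB (2); capacity 4 + 6 + 3 + 2 = 15.

15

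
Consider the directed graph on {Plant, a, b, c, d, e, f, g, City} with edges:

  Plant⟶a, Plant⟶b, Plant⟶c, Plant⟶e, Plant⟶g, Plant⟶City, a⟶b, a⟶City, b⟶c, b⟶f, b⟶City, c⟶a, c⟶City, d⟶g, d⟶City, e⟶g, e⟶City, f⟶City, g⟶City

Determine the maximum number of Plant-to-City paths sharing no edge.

6

Assign every edge capacity 1; by Menger, the answer equals the max flow.
Path Plant→City (+1); total 1.
Path Plant→a→City (+1); total 2.
Path Plant→b→City (+1); total 3.
Path Plant→c→City (+1); total 4.
Path Plant→e→City (+1); total 5.
Path Plant→g→City (+1); total 6.
No residual Plant→City path; max flow = 6.
Certifying cut of size 6: {Plant→City, Plant→a, Plant→b, Plant→c, Plant→e, Plant→g}.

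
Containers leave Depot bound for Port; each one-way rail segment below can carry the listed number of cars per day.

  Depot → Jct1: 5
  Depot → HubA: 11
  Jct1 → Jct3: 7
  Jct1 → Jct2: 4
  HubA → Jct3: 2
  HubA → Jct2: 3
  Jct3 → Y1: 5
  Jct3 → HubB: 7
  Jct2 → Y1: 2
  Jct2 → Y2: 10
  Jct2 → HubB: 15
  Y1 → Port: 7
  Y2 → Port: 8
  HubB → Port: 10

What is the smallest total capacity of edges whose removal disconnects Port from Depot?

Augment Depot→Jct1→Jct3→Y1→Port: bottleneck 5, flow now 5.
Augment Depot→HubA→Jct3→HubB→Port: bottleneck 2, flow now 7.
Augment Depot→HubA→Jct2→Y1→Port: bottleneck 2, flow now 9.
Augment Depot→HubA→Jct2→Y2→Port: bottleneck 1, flow now 10.
No augmenting path remains; maximum flow = 10.
By max-flow min-cut, the minimum cut capacity equals the max flow.
In the residual graph, reachable from Depot: {Depot, HubA}.
Min-cut edges: Depot→Jct1 (5), HubA→Jct3 (2), HubA→Jct2 (3); capacity 5 + 2 + 3 = 10.

10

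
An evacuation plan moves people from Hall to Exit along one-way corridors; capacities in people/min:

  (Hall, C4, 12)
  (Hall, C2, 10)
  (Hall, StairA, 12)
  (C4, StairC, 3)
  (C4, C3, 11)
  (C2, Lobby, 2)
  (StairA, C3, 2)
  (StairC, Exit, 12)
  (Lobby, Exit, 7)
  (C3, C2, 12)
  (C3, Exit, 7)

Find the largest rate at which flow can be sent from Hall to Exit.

Augment Hall→C4→StairC→Exit: bottleneck 3, flow now 3.
Augment Hall→C4→C3→Exit: bottleneck 7, flow now 10.
Augment Hall→C2→Lobby→Exit: bottleneck 2, flow now 12.
No augmenting path remains; maximum flow = 12.
In the residual graph, reachable from Hall: {Hall, C4, C2, StairA, C3}.
Min-cut edges: C4→StairC (3), C2→Lobby (2), C3→Exit (7); capacity 3 + 2 + 7 = 12.
This cut is saturated, so no flow can exceed 12.

12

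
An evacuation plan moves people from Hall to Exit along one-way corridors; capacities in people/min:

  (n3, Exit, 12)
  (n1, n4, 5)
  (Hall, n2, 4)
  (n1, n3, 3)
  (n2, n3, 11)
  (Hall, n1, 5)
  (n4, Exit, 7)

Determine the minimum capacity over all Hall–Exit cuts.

9

Augment Hall→n1→n3→Exit: bottleneck 3, flow now 3.
Augment Hall→n1→n4→Exit: bottleneck 2, flow now 5.
Augment Hall→n2→n3→Exit: bottleneck 4, flow now 9.
No augmenting path remains; maximum flow = 9.
By max-flow min-cut, the minimum cut capacity equals the max flow.
In the residual graph, reachable from Hall: {Hall}.
Min-cut edges: Hall→n1 (5), Hall→n2 (4); capacity 5 + 4 = 9.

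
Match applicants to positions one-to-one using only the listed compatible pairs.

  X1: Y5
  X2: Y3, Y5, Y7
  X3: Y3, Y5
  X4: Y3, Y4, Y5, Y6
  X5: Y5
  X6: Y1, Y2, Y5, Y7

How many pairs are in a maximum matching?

5

Unit-capacity flow: source→left, listed edges, right→sink; max matching = max flow.
Augmenting path X1→Y5 (+1); matched 1.
Augmenting path X2→Y3 (+1); matched 2.
Augmenting path X4→Y4 (+1); matched 3.
Augmenting path X6→Y1 (+1); matched 4.
Augmenting path X3→Y3→X2→Y7 (+1); matched 5.
No augmenting path remains; maximum matching = 5.
König certificate: {X2, X3, X4, X6, Y5} is a vertex cover of size 5 (every listed pair touches it), so no matching can be larger.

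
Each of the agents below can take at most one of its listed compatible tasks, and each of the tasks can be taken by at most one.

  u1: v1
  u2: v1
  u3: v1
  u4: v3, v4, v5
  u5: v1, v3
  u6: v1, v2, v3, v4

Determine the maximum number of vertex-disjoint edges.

4

Unit-capacity flow: source→left, listed edges, right→sink; max matching = max flow.
Augmenting path u1→v1 (+1); matched 1.
Augmenting path u4→v3 (+1); matched 2.
Augmenting path u6→v2 (+1); matched 3.
Augmenting path u5→v3→u4→v4 (+1); matched 4.
No augmenting path remains; maximum matching = 4.
König certificate: {u4, u5, u6, v1} is a vertex cover of size 4 (every listed pair touches it), so no matching can be larger.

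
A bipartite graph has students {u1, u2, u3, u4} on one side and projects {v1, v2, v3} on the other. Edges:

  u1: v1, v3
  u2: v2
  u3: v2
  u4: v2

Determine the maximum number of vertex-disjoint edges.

2

Unit-capacity flow: source→left, listed edges, right→sink; max matching = max flow.
Augmenting path u1→v1 (+1); matched 1.
Augmenting path u2→v2 (+1); matched 2.
No augmenting path remains; maximum matching = 2.
König certificate: {u1, v2} is a vertex cover of size 2 (every listed pair touches it), so no matching can be larger.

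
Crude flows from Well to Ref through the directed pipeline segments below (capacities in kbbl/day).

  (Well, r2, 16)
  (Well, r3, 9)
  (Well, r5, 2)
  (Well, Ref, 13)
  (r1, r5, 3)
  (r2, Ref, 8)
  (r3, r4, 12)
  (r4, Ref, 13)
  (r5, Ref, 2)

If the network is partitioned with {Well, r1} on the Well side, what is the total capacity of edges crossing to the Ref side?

Edges leaving {Well, r1}: Well→r2 (16), Well→r3 (9), Well→r5 (2), Well→Ref (13), r1→r5 (3).
Cut capacity = 16 + 9 + 2 + 13 + 3 = 43.

43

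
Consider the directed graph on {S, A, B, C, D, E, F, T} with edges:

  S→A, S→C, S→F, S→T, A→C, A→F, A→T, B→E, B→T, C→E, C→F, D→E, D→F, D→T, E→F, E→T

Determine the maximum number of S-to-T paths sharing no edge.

3

Assign every edge capacity 1; by Menger, the answer equals the max flow.
Path S→T (+1); total 1.
Path S→A→T (+1); total 2.
Path S→C→E→T (+1); total 3.
No residual S→T path; max flow = 3.
Certifying cut of size 3: {S→A, S→C, S→T}.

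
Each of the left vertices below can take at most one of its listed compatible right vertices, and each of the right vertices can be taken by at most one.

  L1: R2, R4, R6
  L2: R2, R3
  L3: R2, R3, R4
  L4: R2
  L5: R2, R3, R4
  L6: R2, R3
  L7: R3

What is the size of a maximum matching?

Unit-capacity flow: source→left, listed edges, right→sink; max matching = max flow.
Augmenting path L1→R2 (+1); matched 1.
Augmenting path L2→R3 (+1); matched 2.
Augmenting path L3→R4 (+1); matched 3.
Augmenting path L4→R2→L1→R6 (+1); matched 4.
No augmenting path remains; maximum matching = 4.
König certificate: {L1, R2, R3, R4} is a vertex cover of size 4 (every listed pair touches it), so no matching can be larger.

4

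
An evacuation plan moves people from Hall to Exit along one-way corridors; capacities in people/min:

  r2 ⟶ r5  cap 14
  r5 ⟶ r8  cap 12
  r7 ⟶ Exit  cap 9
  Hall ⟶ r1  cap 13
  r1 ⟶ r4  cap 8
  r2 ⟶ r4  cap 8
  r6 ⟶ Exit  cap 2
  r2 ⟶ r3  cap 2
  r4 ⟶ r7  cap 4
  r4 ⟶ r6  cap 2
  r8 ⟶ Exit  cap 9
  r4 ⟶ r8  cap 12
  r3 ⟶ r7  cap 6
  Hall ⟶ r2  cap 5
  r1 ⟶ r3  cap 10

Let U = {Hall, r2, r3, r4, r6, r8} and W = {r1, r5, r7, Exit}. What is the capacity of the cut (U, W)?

48

Edges leaving {Hall, r2, r3, r4, r6, r8}: Hall→r1 (13), r2→r5 (14), r3→r7 (6), r4→r7 (4), r6→Exit (2), r8→Exit (9).
Cut capacity = 13 + 14 + 6 + 4 + 2 + 9 = 48.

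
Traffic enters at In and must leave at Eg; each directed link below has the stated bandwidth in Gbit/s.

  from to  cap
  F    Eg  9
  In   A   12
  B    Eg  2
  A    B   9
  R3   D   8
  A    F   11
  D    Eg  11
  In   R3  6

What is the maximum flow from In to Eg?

Augment In→R3→D→Eg: bottleneck 6, flow now 6.
Augment In→A→B→Eg: bottleneck 2, flow now 8.
Augment In→A→F→Eg: bottleneck 9, flow now 17.
No augmenting path remains; maximum flow = 17.
In the residual graph, reachable from In: {In, A, B, F}.
Min-cut edges: In→R3 (6), B→Eg (2), F→Eg (9); capacity 6 + 2 + 9 = 17.
This cut is saturated, so no flow can exceed 17.

17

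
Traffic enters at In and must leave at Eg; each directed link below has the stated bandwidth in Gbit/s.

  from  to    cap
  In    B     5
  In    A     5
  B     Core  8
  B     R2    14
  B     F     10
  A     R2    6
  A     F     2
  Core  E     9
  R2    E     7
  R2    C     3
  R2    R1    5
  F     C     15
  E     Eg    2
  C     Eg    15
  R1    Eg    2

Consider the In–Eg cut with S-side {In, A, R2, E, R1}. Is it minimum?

No — its capacity is 14, but the minimum cut has capacity 10.

Given cut capacity: 5 + 2 + 3 + 2 + 2 = 14.
Augment In→B→Core→E→Eg: bottleneck 2, flow now 2.
Augment In→B→R2→C→Eg: bottleneck 3, flow now 5.
Augment In→A→R2→R1→Eg: bottleneck 2, flow now 7.
Augment In→A→F→C→Eg: bottleneck 2, flow now 9.
Augment In→A→R2→B→F→C→Eg: bottleneck 1, flow now 10. (uses reverse residual edge)
No augmenting path remains; maximum flow = 10.
In the residual graph, reachable from In: {In}.
Min-cut edges: In→B (5), In→A (5); capacity 5 + 5 = 10.
Cut capacity 14 exceeds the max flow 10, so it is not minimum.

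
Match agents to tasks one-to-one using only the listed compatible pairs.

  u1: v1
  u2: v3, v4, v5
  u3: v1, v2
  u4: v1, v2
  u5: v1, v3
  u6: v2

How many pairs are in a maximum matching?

4

Unit-capacity flow: source→left, listed edges, right→sink; max matching = max flow.
Augmenting path u1→v1 (+1); matched 1.
Augmenting path u2→v3 (+1); matched 2.
Augmenting path u3→v2 (+1); matched 3.
Augmenting path u5→v3→u2→v4 (+1); matched 4.
No augmenting path remains; maximum matching = 4.
König certificate: {u2, u5, v1, v2} is a vertex cover of size 4 (every listed pair touches it), so no matching can be larger.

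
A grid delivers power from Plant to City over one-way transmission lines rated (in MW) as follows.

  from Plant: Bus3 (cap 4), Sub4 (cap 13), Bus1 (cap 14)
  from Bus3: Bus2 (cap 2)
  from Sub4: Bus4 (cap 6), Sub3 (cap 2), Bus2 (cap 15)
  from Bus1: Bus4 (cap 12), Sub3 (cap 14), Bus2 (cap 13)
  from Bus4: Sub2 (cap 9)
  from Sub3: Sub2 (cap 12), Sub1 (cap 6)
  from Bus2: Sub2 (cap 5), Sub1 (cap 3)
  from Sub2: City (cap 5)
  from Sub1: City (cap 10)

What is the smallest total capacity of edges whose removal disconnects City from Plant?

Augment Plant→Bus3→Bus2→Sub2→City: bottleneck 2, flow now 2.
Augment Plant→Sub4→Bus4→Sub2→City: bottleneck 3, flow now 5.
Augment Plant→Sub4→Sub3→Sub1→City: bottleneck 2, flow now 7.
Augment Plant→Sub4→Bus2→Sub1→City: bottleneck 3, flow now 10.
Augment Plant→Bus1→Sub3→Sub1→City: bottleneck 4, flow now 14.
No augmenting path remains; maximum flow = 14.
By max-flow min-cut, the minimum cut capacity equals the max flow.
In the residual graph, reachable from Plant: {Plant, Bus3, Sub4, Bus1, Bus4, Sub3, Bus2, Sub2}.
Min-cut edges: Sub3→Sub1 (6), Bus2→Sub1 (3), Sub2→City (5); capacity 6 + 3 + 5 = 14.

14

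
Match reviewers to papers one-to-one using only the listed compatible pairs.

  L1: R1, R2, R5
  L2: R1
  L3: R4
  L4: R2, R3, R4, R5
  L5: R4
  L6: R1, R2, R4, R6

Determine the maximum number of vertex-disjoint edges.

5

Unit-capacity flow: source→left, listed edges, right→sink; max matching = max flow.
Augmenting path L1→R1 (+1); matched 1.
Augmenting path L3→R4 (+1); matched 2.
Augmenting path L4→R2 (+1); matched 3.
Augmenting path L6→R6 (+1); matched 4.
Augmenting path L2→R1→L1→R5 (+1); matched 5.
No augmenting path remains; maximum matching = 5.
König certificate: {L1, L2, L4, L6, R4} is a vertex cover of size 5 (every listed pair touches it), so no matching can be larger.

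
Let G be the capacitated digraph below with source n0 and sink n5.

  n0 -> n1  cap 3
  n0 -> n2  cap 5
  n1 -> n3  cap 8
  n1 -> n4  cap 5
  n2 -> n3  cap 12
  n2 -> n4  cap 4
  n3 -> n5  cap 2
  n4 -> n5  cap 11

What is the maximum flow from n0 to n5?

Augment n0→n1→n3→n5: bottleneck 2, flow now 2.
Augment n0→n1→n4→n5: bottleneck 1, flow now 3.
Augment n0→n2→n4→n5: bottleneck 4, flow now 7.
Augment n0→n2→n3→n1→n4→n5: bottleneck 1, flow now 8. (uses reverse residual edge)
No augmenting path remains; maximum flow = 8.
In the residual graph, reachable from n0: {n0}.
Min-cut edges: n0→n1 (3), n0→n2 (5); capacity 3 + 5 = 8.
This cut is saturated, so no flow can exceed 8.

8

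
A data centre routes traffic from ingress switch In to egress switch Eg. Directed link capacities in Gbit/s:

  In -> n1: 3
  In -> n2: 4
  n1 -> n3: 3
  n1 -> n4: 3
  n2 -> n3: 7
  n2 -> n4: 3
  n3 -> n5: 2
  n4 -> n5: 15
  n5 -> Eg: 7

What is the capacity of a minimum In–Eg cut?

7

Augment In→n1→n3→n5→Eg: bottleneck 2, flow now 2.
Augment In→n1→n4→n5→Eg: bottleneck 1, flow now 3.
Augment In→n2→n4→n5→Eg: bottleneck 3, flow now 6.
Augment In→n2→n3→n1→n4→n5→Eg: bottleneck 1, flow now 7. (uses reverse residual edge)
No augmenting path remains; maximum flow = 7.
By max-flow min-cut, the minimum cut capacity equals the max flow.
In the residual graph, reachable from In: {In}.
Min-cut edges: In→n1 (3), In→n2 (4); capacity 3 + 4 = 7.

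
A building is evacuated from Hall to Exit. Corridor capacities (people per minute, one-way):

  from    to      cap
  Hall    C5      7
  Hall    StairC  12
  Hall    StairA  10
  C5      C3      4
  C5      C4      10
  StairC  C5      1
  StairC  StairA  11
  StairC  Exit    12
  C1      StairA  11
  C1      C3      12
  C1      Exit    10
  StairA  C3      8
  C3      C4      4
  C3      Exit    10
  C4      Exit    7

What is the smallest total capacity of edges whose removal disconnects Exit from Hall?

27

Augment Hall→StairC→Exit: bottleneck 12, flow now 12.
Augment Hall→C5→C3→Exit: bottleneck 4, flow now 16.
Augment Hall→C5→C4→Exit: bottleneck 3, flow now 19.
Augment Hall→StairA→C3→Exit: bottleneck 6, flow now 25.
Augment Hall→StairA→C3→C4→Exit: bottleneck 2, flow now 27.
No augmenting path remains; maximum flow = 27.
By max-flow min-cut, the minimum cut capacity equals the max flow.
In the residual graph, reachable from Hall: {Hall, StairA}.
Min-cut edges: Hall→C5 (7), Hall→StairC (12), StairA→C3 (8); capacity 7 + 12 + 8 = 27.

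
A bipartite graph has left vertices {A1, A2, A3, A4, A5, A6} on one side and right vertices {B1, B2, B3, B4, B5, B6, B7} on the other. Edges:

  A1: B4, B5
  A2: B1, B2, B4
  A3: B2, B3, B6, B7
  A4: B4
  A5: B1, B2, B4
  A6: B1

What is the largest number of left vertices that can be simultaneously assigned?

5

Unit-capacity flow: source→left, listed edges, right→sink; max matching = max flow.
Augmenting path A1→B4 (+1); matched 1.
Augmenting path A2→B1 (+1); matched 2.
Augmenting path A3→B2 (+1); matched 3.
Augmenting path A4→B4→A1→B5 (+1); matched 4.
Augmenting path A5→B2→A3→B3 (+1); matched 5.
No augmenting path remains; maximum matching = 5.
König certificate: {A1, A3, B1, B2, B4} is a vertex cover of size 5 (every listed pair touches it), so no matching can be larger.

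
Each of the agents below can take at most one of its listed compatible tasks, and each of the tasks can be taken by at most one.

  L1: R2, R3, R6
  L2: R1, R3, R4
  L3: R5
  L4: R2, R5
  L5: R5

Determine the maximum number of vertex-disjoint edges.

4

Unit-capacity flow: source→left, listed edges, right→sink; max matching = max flow.
Augmenting path L1→R2 (+1); matched 1.
Augmenting path L2→R1 (+1); matched 2.
Augmenting path L3→R5 (+1); matched 3.
Augmenting path L4→R2→L1→R3 (+1); matched 4.
No augmenting path remains; maximum matching = 4.
König certificate: {L1, L2, L4, R5} is a vertex cover of size 4 (every listed pair touches it), so no matching can be larger.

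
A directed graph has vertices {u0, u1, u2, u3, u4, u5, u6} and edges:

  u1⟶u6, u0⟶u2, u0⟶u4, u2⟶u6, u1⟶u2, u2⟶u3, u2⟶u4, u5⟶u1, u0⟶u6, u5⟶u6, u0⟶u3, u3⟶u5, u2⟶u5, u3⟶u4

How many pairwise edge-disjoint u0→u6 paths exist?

Assign every edge capacity 1; by Menger, the answer equals the max flow.
Path u0→u6 (+1); total 1.
Path u0→u2→u6 (+1); total 2.
Path u0→u3→u5→u6 (+1); total 3.
No residual u0→u6 path; max flow = 3.
Certifying cut of size 3: {u0→u2, u0→u3, u0→u6}.

3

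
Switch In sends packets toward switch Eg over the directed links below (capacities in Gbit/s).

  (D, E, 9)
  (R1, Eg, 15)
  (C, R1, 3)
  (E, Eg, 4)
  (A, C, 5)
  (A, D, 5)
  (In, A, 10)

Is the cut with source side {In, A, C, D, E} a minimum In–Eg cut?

Given cut capacity: 3 + 4 = 7.
Augment In→A→C→R1→Eg: bottleneck 3, flow now 3.
Augment In→A→D→E→Eg: bottleneck 4, flow now 7.
No augmenting path remains; maximum flow = 7.
Cut capacity 7 equals the max flow, so it is a minimum cut.

Yes — it is a minimum cut (capacity 7).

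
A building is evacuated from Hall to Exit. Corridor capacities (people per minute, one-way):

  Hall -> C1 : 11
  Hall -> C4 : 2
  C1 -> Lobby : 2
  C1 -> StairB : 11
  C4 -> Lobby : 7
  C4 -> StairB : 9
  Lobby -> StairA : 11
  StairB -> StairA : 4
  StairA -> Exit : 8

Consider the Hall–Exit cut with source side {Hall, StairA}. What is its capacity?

21

Edges leaving {Hall, StairA}: Hall→C1 (11), Hall→C4 (2), StairA→Exit (8).
Cut capacity = 11 + 2 + 8 = 21.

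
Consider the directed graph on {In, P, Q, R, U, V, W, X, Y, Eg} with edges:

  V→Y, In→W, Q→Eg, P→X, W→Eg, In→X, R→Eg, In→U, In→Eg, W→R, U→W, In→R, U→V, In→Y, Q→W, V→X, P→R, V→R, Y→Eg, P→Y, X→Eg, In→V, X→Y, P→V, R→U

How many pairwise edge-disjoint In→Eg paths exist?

Assign every edge capacity 1; by Menger, the answer equals the max flow.
Path In→Eg (+1); total 1.
Path In→R→Eg (+1); total 2.
Path In→W→Eg (+1); total 3.
Path In→X→Eg (+1); total 4.
Path In→Y→Eg (+1); total 5.
No residual In→Eg path; max flow = 5.
Certifying cut of size 5: {In→Eg, R→Eg, W→Eg, X→Eg, Y→Eg}.

5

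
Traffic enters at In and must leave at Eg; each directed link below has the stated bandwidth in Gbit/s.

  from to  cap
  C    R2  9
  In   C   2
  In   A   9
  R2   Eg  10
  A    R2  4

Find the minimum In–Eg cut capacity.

6

Augment In→A→R2→Eg: bottleneck 4, flow now 4.
Augment In→C→R2→Eg: bottleneck 2, flow now 6.
No augmenting path remains; maximum flow = 6.
By max-flow min-cut, the minimum cut capacity equals the max flow.
In the residual graph, reachable from In: {In, A}.
Min-cut edges: In→C (2), A→R2 (4); capacity 2 + 4 = 6.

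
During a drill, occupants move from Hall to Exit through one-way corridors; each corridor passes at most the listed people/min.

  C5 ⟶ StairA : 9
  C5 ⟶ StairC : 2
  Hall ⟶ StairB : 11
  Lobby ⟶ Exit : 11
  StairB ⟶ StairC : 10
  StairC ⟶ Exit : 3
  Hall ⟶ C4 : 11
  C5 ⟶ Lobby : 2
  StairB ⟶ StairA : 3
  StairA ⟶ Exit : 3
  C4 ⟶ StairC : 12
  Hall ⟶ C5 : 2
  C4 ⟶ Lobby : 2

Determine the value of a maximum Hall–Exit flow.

10

Augment Hall→StairB→StairC→Exit: bottleneck 3, flow now 3.
Augment Hall→StairB→StairA→Exit: bottleneck 3, flow now 6.
Augment Hall→C4→Lobby→Exit: bottleneck 2, flow now 8.
Augment Hall→C5→Lobby→Exit: bottleneck 2, flow now 10.
No augmenting path remains; maximum flow = 10.
In the residual graph, reachable from Hall: {Hall, StairB, C4, StairC}.
Min-cut edges: Hall→C5 (2), StairB→StairA (3), C4→Lobby (2), StairC→Exit (3); capacity 2 + 3 + 2 + 3 = 10.
This cut is saturated, so no flow can exceed 10.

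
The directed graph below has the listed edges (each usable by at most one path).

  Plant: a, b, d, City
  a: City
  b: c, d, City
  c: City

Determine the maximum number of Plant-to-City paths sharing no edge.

Assign every edge capacity 1; by Menger, the answer equals the max flow.
Path Plant→City (+1); total 1.
Path Plant→a→City (+1); total 2.
Path Plant→b→City (+1); total 3.
No residual Plant→City path; max flow = 3.
Certifying cut of size 3: {Plant→City, Plant→a, Plant→b}.

3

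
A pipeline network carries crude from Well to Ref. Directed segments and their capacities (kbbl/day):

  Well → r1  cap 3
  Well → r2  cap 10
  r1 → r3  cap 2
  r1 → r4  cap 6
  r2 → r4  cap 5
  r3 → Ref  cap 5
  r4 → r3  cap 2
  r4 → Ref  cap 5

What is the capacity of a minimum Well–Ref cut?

Augment Well→r1→r3→Ref: bottleneck 2, flow now 2.
Augment Well→r1→r4→Ref: bottleneck 1, flow now 3.
Augment Well→r2→r4→Ref: bottleneck 4, flow now 7.
Augment Well→r2→r4→r3→Ref: bottleneck 1, flow now 8.
No augmenting path remains; maximum flow = 8.
By max-flow min-cut, the minimum cut capacity equals the max flow.
In the residual graph, reachable from Well: {Well, r2}.
Min-cut edges: Well→r1 (3), r2→r4 (5); capacity 3 + 5 = 8.

8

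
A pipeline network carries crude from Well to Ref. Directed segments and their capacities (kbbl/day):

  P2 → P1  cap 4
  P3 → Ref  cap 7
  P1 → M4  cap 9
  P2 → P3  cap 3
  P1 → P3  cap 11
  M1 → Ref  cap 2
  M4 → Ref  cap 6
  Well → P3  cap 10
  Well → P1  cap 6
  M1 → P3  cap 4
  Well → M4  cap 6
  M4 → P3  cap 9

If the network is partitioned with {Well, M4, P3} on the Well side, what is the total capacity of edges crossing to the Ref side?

Edges leaving {Well, M4, P3}: Well→P1 (6), M4→Ref (6), P3→Ref (7).
Cut capacity = 6 + 6 + 7 = 19.

19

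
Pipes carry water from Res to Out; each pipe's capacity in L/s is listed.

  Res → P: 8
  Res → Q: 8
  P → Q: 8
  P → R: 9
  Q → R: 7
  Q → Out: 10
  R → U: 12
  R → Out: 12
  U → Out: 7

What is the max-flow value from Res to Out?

Augment Res→Q→Out: bottleneck 8, flow now 8.
Augment Res→P→Q→Out: bottleneck 2, flow now 10.
Augment Res→P→R→Out: bottleneck 6, flow now 16.
No augmenting path remains; maximum flow = 16.
In the residual graph, reachable from Res: {Res}.
Min-cut edges: Res→P (8), Res→Q (8); capacity 8 + 8 = 16.
This cut is saturated, so no flow can exceed 16.

16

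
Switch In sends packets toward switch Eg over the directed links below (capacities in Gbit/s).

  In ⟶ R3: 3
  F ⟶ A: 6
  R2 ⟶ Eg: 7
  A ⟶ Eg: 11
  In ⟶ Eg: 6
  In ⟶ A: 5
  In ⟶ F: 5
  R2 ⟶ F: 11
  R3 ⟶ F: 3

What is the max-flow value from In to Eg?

17

Augment In→Eg: bottleneck 6, flow now 6.
Augment In→A→Eg: bottleneck 5, flow now 11.
Augment In→F→A→Eg: bottleneck 5, flow now 16.
Augment In→R3→F→A→Eg: bottleneck 1, flow now 17.
No augmenting path remains; maximum flow = 17.
In the residual graph, reachable from In: {In, R3, F}.
Min-cut edges: In→A (5), In→Eg (6), F→A (6); capacity 5 + 6 + 6 = 17.
This cut is saturated, so no flow can exceed 17.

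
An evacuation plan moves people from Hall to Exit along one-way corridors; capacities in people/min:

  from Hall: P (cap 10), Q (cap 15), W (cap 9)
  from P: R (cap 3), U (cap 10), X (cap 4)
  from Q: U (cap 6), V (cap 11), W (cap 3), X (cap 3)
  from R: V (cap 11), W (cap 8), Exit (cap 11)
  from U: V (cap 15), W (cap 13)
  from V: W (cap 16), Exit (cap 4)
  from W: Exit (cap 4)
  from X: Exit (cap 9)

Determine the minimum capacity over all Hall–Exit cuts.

Augment Hall→W→Exit: bottleneck 4, flow now 4.
Augment Hall→P→R→Exit: bottleneck 3, flow now 7.
Augment Hall→P→X→Exit: bottleneck 4, flow now 11.
Augment Hall→Q→V→Exit: bottleneck 4, flow now 15.
Augment Hall→Q→X→Exit: bottleneck 3, flow now 18.
No augmenting path remains; maximum flow = 18.
By max-flow min-cut, the minimum cut capacity equals the max flow.
In the residual graph, reachable from Hall: {Hall, P, Q, U, V, W}.
Min-cut edges: P→R (3), P→X (4), Q→X (3), V→Exit (4), W→Exit (4); capacity 3 + 4 + 3 + 4 + 4 = 18.

18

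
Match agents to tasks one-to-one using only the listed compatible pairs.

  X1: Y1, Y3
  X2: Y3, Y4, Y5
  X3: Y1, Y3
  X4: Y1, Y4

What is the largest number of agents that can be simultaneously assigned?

4

Unit-capacity flow: source→left, listed edges, right→sink; max matching = max flow.
Augmenting path X1→Y1 (+1); matched 1.
Augmenting path X2→Y3 (+1); matched 2.
Augmenting path X4→Y4 (+1); matched 3.
Augmenting path X3→Y3→X2→Y5 (+1); matched 4.
No augmenting path remains; maximum matching = 4.
König certificate: {X1, X2, X3, X4} is a vertex cover of size 4 (every listed pair touches it), so no matching can be larger.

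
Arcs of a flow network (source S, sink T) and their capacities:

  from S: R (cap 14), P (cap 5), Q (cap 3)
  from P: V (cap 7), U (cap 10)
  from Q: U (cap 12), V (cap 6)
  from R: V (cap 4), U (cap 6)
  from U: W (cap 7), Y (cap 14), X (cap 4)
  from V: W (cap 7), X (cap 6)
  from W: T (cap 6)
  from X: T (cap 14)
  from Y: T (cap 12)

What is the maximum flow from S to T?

Augment S→P→U→W→T: bottleneck 5, flow now 5.
Augment S→Q→U→W→T: bottleneck 1, flow now 6.
Augment S→Q→U→X→T: bottleneck 2, flow now 8.
Augment S→R→U→X→T: bottleneck 2, flow now 10.
Augment S→R→U→Y→T: bottleneck 4, flow now 14.
Augment S→R→V→X→T: bottleneck 4, flow now 18.
No augmenting path remains; maximum flow = 18.
In the residual graph, reachable from S: {S, R}.
Min-cut edges: S→P (5), S→Q (3), R→U (6), R→V (4); capacity 5 + 3 + 6 + 4 = 18.
This cut is saturated, so no flow can exceed 18.

18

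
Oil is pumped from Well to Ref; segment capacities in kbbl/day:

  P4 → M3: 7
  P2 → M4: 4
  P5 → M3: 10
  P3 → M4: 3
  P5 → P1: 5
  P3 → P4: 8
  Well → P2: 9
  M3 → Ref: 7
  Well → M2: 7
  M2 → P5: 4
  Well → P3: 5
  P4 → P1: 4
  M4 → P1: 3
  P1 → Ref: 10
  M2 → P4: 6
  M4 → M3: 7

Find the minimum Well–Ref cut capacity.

16

Augment Well→P2→M4→P1→Ref: bottleneck 3, flow now 3.
Augment Well→P2→M4→M3→Ref: bottleneck 1, flow now 4.
Augment Well→M2→P4→P1→Ref: bottleneck 4, flow now 8.
Augment Well→M2→P4→M3→Ref: bottleneck 2, flow now 10.
Augment Well→M2→P5→P1→Ref: bottleneck 1, flow now 11.
Augment Well→P3→M4→M3→Ref: bottleneck 3, flow now 14.
Augment Well→P3→P4→M3→Ref: bottleneck 1, flow now 15.
Augment Well→P3→P4→M2→P5→P1→Ref: bottleneck 1, flow now 16. (uses reverse residual edge)
No augmenting path remains; maximum flow = 16.
By max-flow min-cut, the minimum cut capacity equals the max flow.
In the residual graph, reachable from Well: {Well, P2}.
Min-cut edges: Well→M2 (7), Well→P3 (5), P2→M4 (4); capacity 7 + 5 + 4 = 16.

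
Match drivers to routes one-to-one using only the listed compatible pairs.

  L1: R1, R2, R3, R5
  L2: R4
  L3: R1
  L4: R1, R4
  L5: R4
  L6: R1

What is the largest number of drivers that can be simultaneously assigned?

Unit-capacity flow: source→left, listed edges, right→sink; max matching = max flow.
Augmenting path L1→R1 (+1); matched 1.
Augmenting path L2→R4 (+1); matched 2.
Augmenting path L3→R1→L1→R2 (+1); matched 3.
No augmenting path remains; maximum matching = 3.
König certificate: {L1, R1, R4} is a vertex cover of size 3 (every listed pair touches it), so no matching can be larger.

3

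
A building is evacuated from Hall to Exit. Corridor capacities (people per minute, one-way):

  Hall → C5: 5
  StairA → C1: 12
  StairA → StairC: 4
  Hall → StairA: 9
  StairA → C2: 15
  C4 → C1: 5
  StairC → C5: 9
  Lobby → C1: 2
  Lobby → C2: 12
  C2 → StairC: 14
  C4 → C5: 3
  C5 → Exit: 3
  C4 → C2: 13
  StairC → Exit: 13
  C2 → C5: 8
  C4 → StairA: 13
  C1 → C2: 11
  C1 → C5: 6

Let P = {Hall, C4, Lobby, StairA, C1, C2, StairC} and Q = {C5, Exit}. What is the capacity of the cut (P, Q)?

44

Edges leaving {Hall, C4, Lobby, StairA, C1, C2, StairC}: Hall→C5 (5), C4→C5 (3), C1→C5 (6), C2→C5 (8), StairC→C5 (9), StairC→Exit (13).
Cut capacity = 5 + 3 + 6 + 8 + 9 + 13 = 44.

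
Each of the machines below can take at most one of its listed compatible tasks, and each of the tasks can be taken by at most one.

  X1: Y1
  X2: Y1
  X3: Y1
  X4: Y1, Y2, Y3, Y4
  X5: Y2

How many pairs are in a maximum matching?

Unit-capacity flow: source→left, listed edges, right→sink; max matching = max flow.
Augmenting path X1→Y1 (+1); matched 1.
Augmenting path X4→Y2 (+1); matched 2.
Augmenting path X5→Y2→X4→Y3 (+1); matched 3.
No augmenting path remains; maximum matching = 3.
König certificate: {X4, X5, Y1} is a vertex cover of size 3 (every listed pair touches it), so no matching can be larger.

3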